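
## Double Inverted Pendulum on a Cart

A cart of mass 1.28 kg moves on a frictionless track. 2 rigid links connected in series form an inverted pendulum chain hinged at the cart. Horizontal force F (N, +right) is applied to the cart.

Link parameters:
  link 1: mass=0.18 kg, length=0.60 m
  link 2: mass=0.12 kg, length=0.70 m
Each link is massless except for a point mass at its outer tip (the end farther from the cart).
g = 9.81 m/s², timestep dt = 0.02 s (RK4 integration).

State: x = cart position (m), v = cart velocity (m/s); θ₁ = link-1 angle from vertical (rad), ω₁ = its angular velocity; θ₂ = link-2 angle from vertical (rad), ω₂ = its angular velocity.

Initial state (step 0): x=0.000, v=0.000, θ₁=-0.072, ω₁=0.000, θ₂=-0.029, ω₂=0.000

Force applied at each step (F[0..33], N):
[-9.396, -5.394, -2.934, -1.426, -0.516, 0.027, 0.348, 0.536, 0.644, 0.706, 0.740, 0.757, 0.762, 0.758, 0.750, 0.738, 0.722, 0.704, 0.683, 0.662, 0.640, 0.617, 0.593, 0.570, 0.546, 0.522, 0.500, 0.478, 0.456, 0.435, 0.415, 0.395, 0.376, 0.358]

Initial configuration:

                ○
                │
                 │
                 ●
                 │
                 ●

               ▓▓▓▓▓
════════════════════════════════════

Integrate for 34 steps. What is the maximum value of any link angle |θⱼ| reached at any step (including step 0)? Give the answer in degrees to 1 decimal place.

apply F[0]=-9.396 → step 1: x=-0.001, v=-0.143, θ₁=-0.070, ω₁=0.205, θ₂=-0.029, ω₂=0.021
apply F[1]=-5.394 → step 2: x=-0.005, v=-0.224, θ₁=-0.065, ω₁=0.310, θ₂=-0.028, ω₂=0.039
apply F[2]=-2.934 → step 3: x=-0.010, v=-0.267, θ₁=-0.058, ω₁=0.354, θ₂=-0.027, ω₂=0.055
apply F[3]=-1.426 → step 4: x=-0.016, v=-0.287, θ₁=-0.051, ω₁=0.363, θ₂=-0.026, ω₂=0.068
apply F[4]=-0.516 → step 5: x=-0.021, v=-0.293, θ₁=-0.044, ω₁=0.352, θ₂=-0.025, ω₂=0.078
apply F[5]=+0.027 → step 6: x=-0.027, v=-0.291, θ₁=-0.037, ω₁=0.331, θ₂=-0.023, ω₂=0.086
apply F[6]=+0.348 → step 7: x=-0.033, v=-0.284, θ₁=-0.031, ω₁=0.306, θ₂=-0.021, ω₂=0.092
apply F[7]=+0.536 → step 8: x=-0.039, v=-0.274, θ₁=-0.025, ω₁=0.279, θ₂=-0.019, ω₂=0.095
apply F[8]=+0.644 → step 9: x=-0.044, v=-0.263, θ₁=-0.020, ω₁=0.253, θ₂=-0.017, ω₂=0.097
apply F[9]=+0.706 → step 10: x=-0.049, v=-0.251, θ₁=-0.015, ω₁=0.228, θ₂=-0.015, ω₂=0.097
apply F[10]=+0.740 → step 11: x=-0.054, v=-0.239, θ₁=-0.010, ω₁=0.204, θ₂=-0.013, ω₂=0.096
apply F[11]=+0.757 → step 12: x=-0.059, v=-0.227, θ₁=-0.007, ω₁=0.181, θ₂=-0.011, ω₂=0.095
apply F[12]=+0.762 → step 13: x=-0.063, v=-0.215, θ₁=-0.003, ω₁=0.161, θ₂=-0.010, ω₂=0.092
apply F[13]=+0.758 → step 14: x=-0.067, v=-0.203, θ₁=-0.000, ω₁=0.142, θ₂=-0.008, ω₂=0.089
apply F[14]=+0.750 → step 15: x=-0.071, v=-0.191, θ₁=0.003, ω₁=0.125, θ₂=-0.006, ω₂=0.085
apply F[15]=+0.738 → step 16: x=-0.075, v=-0.180, θ₁=0.005, ω₁=0.109, θ₂=-0.004, ω₂=0.081
apply F[16]=+0.722 → step 17: x=-0.078, v=-0.169, θ₁=0.007, ω₁=0.095, θ₂=-0.003, ω₂=0.076
apply F[17]=+0.704 → step 18: x=-0.082, v=-0.158, θ₁=0.009, ω₁=0.082, θ₂=-0.001, ω₂=0.072
apply F[18]=+0.683 → step 19: x=-0.085, v=-0.148, θ₁=0.010, ω₁=0.070, θ₂=-0.000, ω₂=0.067
apply F[19]=+0.662 → step 20: x=-0.088, v=-0.138, θ₁=0.011, ω₁=0.059, θ₂=0.001, ω₂=0.062
apply F[20]=+0.640 → step 21: x=-0.090, v=-0.129, θ₁=0.013, ω₁=0.050, θ₂=0.002, ω₂=0.057
apply F[21]=+0.617 → step 22: x=-0.093, v=-0.120, θ₁=0.013, ω₁=0.041, θ₂=0.004, ω₂=0.053
apply F[22]=+0.593 → step 23: x=-0.095, v=-0.111, θ₁=0.014, ω₁=0.033, θ₂=0.005, ω₂=0.048
apply F[23]=+0.570 → step 24: x=-0.097, v=-0.103, θ₁=0.015, ω₁=0.026, θ₂=0.005, ω₂=0.044
apply F[24]=+0.546 → step 25: x=-0.099, v=-0.095, θ₁=0.015, ω₁=0.020, θ₂=0.006, ω₂=0.039
apply F[25]=+0.522 → step 26: x=-0.101, v=-0.088, θ₁=0.016, ω₁=0.015, θ₂=0.007, ω₂=0.035
apply F[26]=+0.500 → step 27: x=-0.103, v=-0.081, θ₁=0.016, ω₁=0.010, θ₂=0.008, ω₂=0.031
apply F[27]=+0.478 → step 28: x=-0.104, v=-0.074, θ₁=0.016, ω₁=0.006, θ₂=0.008, ω₂=0.028
apply F[28]=+0.456 → step 29: x=-0.106, v=-0.067, θ₁=0.016, ω₁=0.002, θ₂=0.009, ω₂=0.024
apply F[29]=+0.435 → step 30: x=-0.107, v=-0.061, θ₁=0.016, ω₁=-0.001, θ₂=0.009, ω₂=0.021
apply F[30]=+0.415 → step 31: x=-0.108, v=-0.056, θ₁=0.016, ω₁=-0.004, θ₂=0.010, ω₂=0.018
apply F[31]=+0.395 → step 32: x=-0.109, v=-0.050, θ₁=0.016, ω₁=-0.007, θ₂=0.010, ω₂=0.015
apply F[32]=+0.376 → step 33: x=-0.110, v=-0.045, θ₁=0.016, ω₁=-0.009, θ₂=0.010, ω₂=0.012
apply F[33]=+0.358 → step 34: x=-0.111, v=-0.040, θ₁=0.016, ω₁=-0.011, θ₂=0.010, ω₂=0.010
Max |angle| over trajectory = 0.072 rad = 4.1°.

Answer: 4.1°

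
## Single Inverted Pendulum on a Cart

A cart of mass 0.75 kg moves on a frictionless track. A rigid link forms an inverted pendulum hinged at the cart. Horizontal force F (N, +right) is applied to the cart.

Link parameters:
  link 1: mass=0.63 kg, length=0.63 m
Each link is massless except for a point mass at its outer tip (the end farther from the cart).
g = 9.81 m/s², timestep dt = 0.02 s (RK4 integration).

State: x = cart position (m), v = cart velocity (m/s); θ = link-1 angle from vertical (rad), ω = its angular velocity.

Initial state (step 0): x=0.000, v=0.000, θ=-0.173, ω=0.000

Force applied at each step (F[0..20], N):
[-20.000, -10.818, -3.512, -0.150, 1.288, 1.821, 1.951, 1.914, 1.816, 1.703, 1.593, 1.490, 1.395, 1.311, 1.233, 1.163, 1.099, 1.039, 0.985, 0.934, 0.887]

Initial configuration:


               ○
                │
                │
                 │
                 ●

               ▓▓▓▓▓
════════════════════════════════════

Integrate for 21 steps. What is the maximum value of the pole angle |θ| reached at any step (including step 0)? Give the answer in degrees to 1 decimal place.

apply F[0]=-20.000 → step 1: x=-0.005, v=-0.494, θ=-0.166, ω=0.720
apply F[1]=-10.818 → step 2: x=-0.017, v=-0.753, θ=-0.148, ω=1.077
apply F[2]=-3.512 → step 3: x=-0.033, v=-0.825, θ=-0.126, ω=1.148
apply F[3]=-0.150 → step 4: x=-0.050, v=-0.812, θ=-0.103, ω=1.092
apply F[4]=+1.288 → step 5: x=-0.065, v=-0.764, θ=-0.082, ω=0.987
apply F[5]=+1.821 → step 6: x=-0.080, v=-0.704, θ=-0.064, ω=0.870
apply F[6]=+1.951 → step 7: x=-0.093, v=-0.644, θ=-0.048, ω=0.756
apply F[7]=+1.914 → step 8: x=-0.106, v=-0.586, θ=-0.034, ω=0.653
apply F[8]=+1.816 → step 9: x=-0.117, v=-0.533, θ=-0.021, ω=0.561
apply F[9]=+1.703 → step 10: x=-0.127, v=-0.485, θ=-0.011, ω=0.479
apply F[10]=+1.593 → step 11: x=-0.136, v=-0.442, θ=-0.002, ω=0.408
apply F[11]=+1.490 → step 12: x=-0.145, v=-0.402, θ=0.005, ω=0.346
apply F[12]=+1.395 → step 13: x=-0.153, v=-0.367, θ=0.012, ω=0.292
apply F[13]=+1.311 → step 14: x=-0.160, v=-0.334, θ=0.017, ω=0.245
apply F[14]=+1.233 → step 15: x=-0.166, v=-0.304, θ=0.022, ω=0.204
apply F[15]=+1.163 → step 16: x=-0.172, v=-0.277, θ=0.025, ω=0.168
apply F[16]=+1.099 → step 17: x=-0.177, v=-0.252, θ=0.028, ω=0.137
apply F[17]=+1.039 → step 18: x=-0.182, v=-0.230, θ=0.031, ω=0.110
apply F[18]=+0.985 → step 19: x=-0.186, v=-0.209, θ=0.033, ω=0.086
apply F[19]=+0.934 → step 20: x=-0.190, v=-0.189, θ=0.034, ω=0.066
apply F[20]=+0.887 → step 21: x=-0.194, v=-0.171, θ=0.035, ω=0.048
Max |angle| over trajectory = 0.173 rad = 9.9°.

Answer: 9.9°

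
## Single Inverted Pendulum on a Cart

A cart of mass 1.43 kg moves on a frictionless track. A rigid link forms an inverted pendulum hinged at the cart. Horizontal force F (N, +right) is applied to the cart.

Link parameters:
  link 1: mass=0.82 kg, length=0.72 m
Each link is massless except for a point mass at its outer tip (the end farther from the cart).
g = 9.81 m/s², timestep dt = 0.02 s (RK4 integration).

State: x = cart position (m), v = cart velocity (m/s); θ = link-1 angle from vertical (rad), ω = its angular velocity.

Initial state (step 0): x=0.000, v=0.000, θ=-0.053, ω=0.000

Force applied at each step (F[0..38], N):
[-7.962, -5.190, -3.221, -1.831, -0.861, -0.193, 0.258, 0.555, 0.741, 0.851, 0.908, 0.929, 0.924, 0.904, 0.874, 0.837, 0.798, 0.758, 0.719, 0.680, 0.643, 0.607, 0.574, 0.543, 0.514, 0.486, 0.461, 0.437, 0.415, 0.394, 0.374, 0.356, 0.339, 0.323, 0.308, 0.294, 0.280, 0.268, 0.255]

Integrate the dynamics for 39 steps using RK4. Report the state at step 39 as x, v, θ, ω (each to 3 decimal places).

apply F[0]=-7.962 → step 1: x=-0.001, v=-0.105, θ=-0.052, ω=0.132
apply F[1]=-5.190 → step 2: x=-0.004, v=-0.172, θ=-0.048, ω=0.211
apply F[2]=-3.221 → step 3: x=-0.008, v=-0.212, θ=-0.044, ω=0.254
apply F[3]=-1.831 → step 4: x=-0.012, v=-0.233, θ=-0.038, ω=0.272
apply F[4]=-0.861 → step 5: x=-0.017, v=-0.241, θ=-0.033, ω=0.273
apply F[5]=-0.193 → step 6: x=-0.022, v=-0.240, θ=-0.028, ω=0.264
apply F[6]=+0.258 → step 7: x=-0.026, v=-0.234, θ=-0.022, ω=0.248
apply F[7]=+0.555 → step 8: x=-0.031, v=-0.224, θ=-0.018, ω=0.229
apply F[8]=+0.741 → step 9: x=-0.035, v=-0.212, θ=-0.013, ω=0.208
apply F[9]=+0.851 → step 10: x=-0.039, v=-0.199, θ=-0.009, ω=0.186
apply F[10]=+0.908 → step 11: x=-0.043, v=-0.185, θ=-0.006, ω=0.166
apply F[11]=+0.929 → step 12: x=-0.047, v=-0.172, θ=-0.003, ω=0.146
apply F[12]=+0.924 → step 13: x=-0.050, v=-0.159, θ=-0.000, ω=0.127
apply F[13]=+0.904 → step 14: x=-0.053, v=-0.146, θ=0.002, ω=0.110
apply F[14]=+0.874 → step 15: x=-0.056, v=-0.134, θ=0.004, ω=0.095
apply F[15]=+0.837 → step 16: x=-0.059, v=-0.123, θ=0.006, ω=0.081
apply F[16]=+0.798 → step 17: x=-0.061, v=-0.113, θ=0.008, ω=0.068
apply F[17]=+0.758 → step 18: x=-0.063, v=-0.103, θ=0.009, ω=0.057
apply F[18]=+0.719 → step 19: x=-0.065, v=-0.094, θ=0.010, ω=0.047
apply F[19]=+0.680 → step 20: x=-0.067, v=-0.086, θ=0.011, ω=0.038
apply F[20]=+0.643 → step 21: x=-0.069, v=-0.078, θ=0.011, ω=0.030
apply F[21]=+0.607 → step 22: x=-0.070, v=-0.071, θ=0.012, ω=0.024
apply F[22]=+0.574 → step 23: x=-0.071, v=-0.064, θ=0.012, ω=0.018
apply F[23]=+0.543 → step 24: x=-0.073, v=-0.058, θ=0.013, ω=0.013
apply F[24]=+0.514 → step 25: x=-0.074, v=-0.052, θ=0.013, ω=0.008
apply F[25]=+0.486 → step 26: x=-0.075, v=-0.047, θ=0.013, ω=0.004
apply F[26]=+0.461 → step 27: x=-0.076, v=-0.042, θ=0.013, ω=0.001
apply F[27]=+0.437 → step 28: x=-0.076, v=-0.037, θ=0.013, ω=-0.002
apply F[28]=+0.415 → step 29: x=-0.077, v=-0.033, θ=0.013, ω=-0.005
apply F[29]=+0.394 → step 30: x=-0.078, v=-0.029, θ=0.013, ω=-0.007
apply F[30]=+0.374 → step 31: x=-0.078, v=-0.025, θ=0.013, ω=-0.008
apply F[31]=+0.356 → step 32: x=-0.079, v=-0.022, θ=0.013, ω=-0.010
apply F[32]=+0.339 → step 33: x=-0.079, v=-0.018, θ=0.012, ω=-0.011
apply F[33]=+0.323 → step 34: x=-0.079, v=-0.015, θ=0.012, ω=-0.012
apply F[34]=+0.308 → step 35: x=-0.080, v=-0.012, θ=0.012, ω=-0.013
apply F[35]=+0.294 → step 36: x=-0.080, v=-0.009, θ=0.012, ω=-0.014
apply F[36]=+0.280 → step 37: x=-0.080, v=-0.007, θ=0.011, ω=-0.014
apply F[37]=+0.268 → step 38: x=-0.080, v=-0.004, θ=0.011, ω=-0.015
apply F[38]=+0.255 → step 39: x=-0.080, v=-0.002, θ=0.011, ω=-0.015

Answer: x=-0.080, v=-0.002, θ=0.011, ω=-0.015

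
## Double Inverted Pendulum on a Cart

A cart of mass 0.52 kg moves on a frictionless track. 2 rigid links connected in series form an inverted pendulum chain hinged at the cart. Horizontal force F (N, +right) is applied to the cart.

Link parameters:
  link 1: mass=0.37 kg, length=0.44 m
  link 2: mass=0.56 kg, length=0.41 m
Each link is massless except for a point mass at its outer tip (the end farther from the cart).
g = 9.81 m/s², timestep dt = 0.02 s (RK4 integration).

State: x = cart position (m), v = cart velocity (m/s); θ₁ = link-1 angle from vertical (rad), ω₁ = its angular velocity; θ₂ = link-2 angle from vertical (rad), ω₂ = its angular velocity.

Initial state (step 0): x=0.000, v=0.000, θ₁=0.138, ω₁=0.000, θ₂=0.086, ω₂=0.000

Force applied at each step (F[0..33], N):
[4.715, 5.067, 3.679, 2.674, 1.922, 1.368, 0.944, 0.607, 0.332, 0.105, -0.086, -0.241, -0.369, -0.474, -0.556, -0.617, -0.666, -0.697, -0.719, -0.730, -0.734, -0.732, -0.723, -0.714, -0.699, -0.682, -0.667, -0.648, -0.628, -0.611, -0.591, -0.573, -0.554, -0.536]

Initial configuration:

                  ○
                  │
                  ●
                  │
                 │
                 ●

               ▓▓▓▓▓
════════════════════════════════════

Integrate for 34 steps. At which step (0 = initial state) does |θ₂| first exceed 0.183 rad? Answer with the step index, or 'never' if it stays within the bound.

apply F[0]=+4.715 → step 1: x=0.001, v=0.130, θ₁=0.136, ω₁=-0.193, θ₂=0.085, ω₂=-0.067
apply F[1]=+5.067 → step 2: x=0.005, v=0.274, θ₁=0.130, ω₁=-0.424, θ₂=0.083, ω₂=-0.130
apply F[2]=+3.679 → step 3: x=0.012, v=0.370, θ₁=0.120, ω₁=-0.554, θ₂=0.080, ω₂=-0.185
apply F[3]=+2.674 → step 4: x=0.020, v=0.432, θ₁=0.108, ω₁=-0.619, θ₂=0.076, ω₂=-0.229
apply F[4]=+1.922 → step 5: x=0.029, v=0.471, θ₁=0.096, ω₁=-0.641, θ₂=0.071, ω₂=-0.263
apply F[5]=+1.368 → step 6: x=0.038, v=0.492, θ₁=0.083, ω₁=-0.637, θ₂=0.066, ω₂=-0.288
apply F[6]=+0.944 → step 7: x=0.048, v=0.502, θ₁=0.071, ω₁=-0.615, θ₂=0.060, ω₂=-0.305
apply F[7]=+0.607 → step 8: x=0.058, v=0.503, θ₁=0.059, ω₁=-0.584, θ₂=0.053, ω₂=-0.314
apply F[8]=+0.332 → step 9: x=0.068, v=0.498, θ₁=0.047, ω₁=-0.546, θ₂=0.047, ω₂=-0.317
apply F[9]=+0.105 → step 10: x=0.078, v=0.488, θ₁=0.037, ω₁=-0.505, θ₂=0.041, ω₂=-0.315
apply F[10]=-0.086 → step 11: x=0.088, v=0.473, θ₁=0.027, ω₁=-0.461, θ₂=0.035, ω₂=-0.308
apply F[11]=-0.241 → step 12: x=0.097, v=0.456, θ₁=0.019, ω₁=-0.418, θ₂=0.028, ω₂=-0.298
apply F[12]=-0.369 → step 13: x=0.106, v=0.437, θ₁=0.011, ω₁=-0.375, θ₂=0.023, ω₂=-0.285
apply F[13]=-0.474 → step 14: x=0.115, v=0.416, θ₁=0.004, ω₁=-0.334, θ₂=0.017, ω₂=-0.270
apply F[14]=-0.556 → step 15: x=0.123, v=0.395, θ₁=-0.003, ω₁=-0.294, θ₂=0.012, ω₂=-0.253
apply F[15]=-0.617 → step 16: x=0.130, v=0.373, θ₁=-0.008, ω₁=-0.257, θ₂=0.007, ω₂=-0.235
apply F[16]=-0.666 → step 17: x=0.138, v=0.351, θ₁=-0.013, ω₁=-0.222, θ₂=0.002, ω₂=-0.217
apply F[17]=-0.697 → step 18: x=0.144, v=0.329, θ₁=-0.017, ω₁=-0.190, θ₂=-0.002, ω₂=-0.198
apply F[18]=-0.719 → step 19: x=0.151, v=0.308, θ₁=-0.021, ω₁=-0.161, θ₂=-0.005, ω₂=-0.180
apply F[19]=-0.730 → step 20: x=0.157, v=0.288, θ₁=-0.024, ω₁=-0.135, θ₂=-0.009, ω₂=-0.162
apply F[20]=-0.734 → step 21: x=0.162, v=0.268, θ₁=-0.026, ω₁=-0.112, θ₂=-0.012, ω₂=-0.145
apply F[21]=-0.732 → step 22: x=0.167, v=0.250, θ₁=-0.028, ω₁=-0.091, θ₂=-0.015, ω₂=-0.128
apply F[22]=-0.723 → step 23: x=0.172, v=0.232, θ₁=-0.030, ω₁=-0.072, θ₂=-0.017, ω₂=-0.112
apply F[23]=-0.714 → step 24: x=0.177, v=0.215, θ₁=-0.031, ω₁=-0.056, θ₂=-0.019, ω₂=-0.098
apply F[24]=-0.699 → step 25: x=0.181, v=0.200, θ₁=-0.032, ω₁=-0.041, θ₂=-0.021, ω₂=-0.084
apply F[25]=-0.682 → step 26: x=0.185, v=0.185, θ₁=-0.033, ω₁=-0.029, θ₂=-0.023, ω₂=-0.071
apply F[26]=-0.667 → step 27: x=0.188, v=0.171, θ₁=-0.033, ω₁=-0.018, θ₂=-0.024, ω₂=-0.060
apply F[27]=-0.648 → step 28: x=0.192, v=0.157, θ₁=-0.033, ω₁=-0.009, θ₂=-0.025, ω₂=-0.049
apply F[28]=-0.628 → step 29: x=0.195, v=0.145, θ₁=-0.033, ω₁=-0.001, θ₂=-0.026, ω₂=-0.039
apply F[29]=-0.611 → step 30: x=0.197, v=0.133, θ₁=-0.033, ω₁=0.006, θ₂=-0.026, ω₂=-0.030
apply F[30]=-0.591 → step 31: x=0.200, v=0.122, θ₁=-0.033, ω₁=0.011, θ₂=-0.027, ω₂=-0.023
apply F[31]=-0.573 → step 32: x=0.202, v=0.112, θ₁=-0.033, ω₁=0.016, θ₂=-0.027, ω₂=-0.015
apply F[32]=-0.554 → step 33: x=0.204, v=0.102, θ₁=-0.033, ω₁=0.020, θ₂=-0.028, ω₂=-0.009
apply F[33]=-0.536 → step 34: x=0.206, v=0.093, θ₁=-0.032, ω₁=0.024, θ₂=-0.028, ω₂=-0.003
max |θ₂| = 0.086 ≤ 0.183 over all 35 states.

Answer: never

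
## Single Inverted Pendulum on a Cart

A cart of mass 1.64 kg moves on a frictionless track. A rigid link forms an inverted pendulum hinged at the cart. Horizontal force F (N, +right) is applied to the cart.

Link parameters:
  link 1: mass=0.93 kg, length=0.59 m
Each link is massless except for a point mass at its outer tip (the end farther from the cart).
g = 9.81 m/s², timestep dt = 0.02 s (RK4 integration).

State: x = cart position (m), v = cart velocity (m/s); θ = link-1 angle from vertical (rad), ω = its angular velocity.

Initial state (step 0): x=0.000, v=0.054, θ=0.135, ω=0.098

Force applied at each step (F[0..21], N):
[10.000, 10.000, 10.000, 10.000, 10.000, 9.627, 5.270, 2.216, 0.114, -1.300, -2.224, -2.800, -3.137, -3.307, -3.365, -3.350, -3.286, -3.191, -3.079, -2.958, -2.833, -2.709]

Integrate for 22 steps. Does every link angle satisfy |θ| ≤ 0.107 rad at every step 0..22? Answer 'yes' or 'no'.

Answer: no

Derivation:
apply F[0]=+10.000 → step 1: x=0.002, v=0.160, θ=0.136, ω=-0.035
apply F[1]=+10.000 → step 2: x=0.006, v=0.266, θ=0.134, ω=-0.168
apply F[2]=+10.000 → step 3: x=0.013, v=0.373, θ=0.129, ω=-0.304
apply F[3]=+10.000 → step 4: x=0.021, v=0.480, θ=0.121, ω=-0.443
apply F[4]=+10.000 → step 5: x=0.032, v=0.588, θ=0.111, ω=-0.587
apply F[5]=+9.627 → step 6: x=0.045, v=0.694, θ=0.098, ω=-0.730
apply F[6]=+5.270 → step 7: x=0.059, v=0.748, θ=0.083, ω=-0.791
apply F[7]=+2.216 → step 8: x=0.074, v=0.767, θ=0.067, ω=-0.799
apply F[8]=+0.114 → step 9: x=0.090, v=0.762, θ=0.051, ω=-0.771
apply F[9]=-1.300 → step 10: x=0.105, v=0.742, θ=0.036, ω=-0.721
apply F[10]=-2.224 → step 11: x=0.119, v=0.711, θ=0.023, ω=-0.660
apply F[11]=-2.800 → step 12: x=0.133, v=0.676, θ=0.010, ω=-0.594
apply F[12]=-3.137 → step 13: x=0.146, v=0.637, θ=-0.001, ω=-0.527
apply F[13]=-3.307 → step 14: x=0.159, v=0.597, θ=-0.011, ω=-0.462
apply F[14]=-3.365 → step 15: x=0.170, v=0.558, θ=-0.020, ω=-0.400
apply F[15]=-3.350 → step 16: x=0.181, v=0.520, θ=-0.027, ω=-0.343
apply F[16]=-3.286 → step 17: x=0.191, v=0.483, θ=-0.033, ω=-0.291
apply F[17]=-3.191 → step 18: x=0.200, v=0.448, θ=-0.039, ω=-0.244
apply F[18]=-3.079 → step 19: x=0.209, v=0.415, θ=-0.043, ω=-0.202
apply F[19]=-2.958 → step 20: x=0.217, v=0.384, θ=-0.047, ω=-0.165
apply F[20]=-2.833 → step 21: x=0.224, v=0.355, θ=-0.050, ω=-0.132
apply F[21]=-2.709 → step 22: x=0.231, v=0.328, θ=-0.052, ω=-0.102
Max |angle| over trajectory = 0.136 rad; bound = 0.107 → exceeded.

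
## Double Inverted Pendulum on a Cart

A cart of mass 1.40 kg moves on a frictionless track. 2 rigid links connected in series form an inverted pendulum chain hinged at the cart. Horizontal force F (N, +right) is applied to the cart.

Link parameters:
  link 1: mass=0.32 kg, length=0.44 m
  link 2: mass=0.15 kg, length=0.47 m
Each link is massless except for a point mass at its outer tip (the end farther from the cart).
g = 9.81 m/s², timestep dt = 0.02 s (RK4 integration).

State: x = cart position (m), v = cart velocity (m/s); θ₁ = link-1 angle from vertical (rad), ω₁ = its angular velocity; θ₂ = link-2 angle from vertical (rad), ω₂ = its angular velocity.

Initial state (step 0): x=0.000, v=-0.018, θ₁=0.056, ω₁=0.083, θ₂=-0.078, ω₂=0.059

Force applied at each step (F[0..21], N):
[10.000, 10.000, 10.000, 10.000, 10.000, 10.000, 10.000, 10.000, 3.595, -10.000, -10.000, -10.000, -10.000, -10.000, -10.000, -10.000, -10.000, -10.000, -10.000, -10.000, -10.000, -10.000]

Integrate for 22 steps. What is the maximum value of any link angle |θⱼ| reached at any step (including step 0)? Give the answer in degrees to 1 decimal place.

Answer: 39.5°

Derivation:
apply F[0]=+10.000 → step 1: x=0.001, v=0.121, θ₁=0.055, ω₁=-0.179, θ₂=-0.078, ω₂=-0.025
apply F[1]=+10.000 → step 2: x=0.005, v=0.260, θ₁=0.049, ω₁=-0.445, θ₂=-0.079, ω₂=-0.107
apply F[2]=+10.000 → step 3: x=0.011, v=0.400, θ₁=0.037, ω₁=-0.717, θ₂=-0.082, ω₂=-0.183
apply F[3]=+10.000 → step 4: x=0.021, v=0.541, θ₁=0.020, ω₁=-1.002, θ₂=-0.086, ω₂=-0.251
apply F[4]=+10.000 → step 5: x=0.033, v=0.684, θ₁=-0.003, ω₁=-1.302, θ₂=-0.092, ω₂=-0.307
apply F[5]=+10.000 → step 6: x=0.048, v=0.827, θ₁=-0.032, ω₁=-1.622, θ₂=-0.098, ω₂=-0.350
apply F[6]=+10.000 → step 7: x=0.066, v=0.973, θ₁=-0.068, ω₁=-1.965, θ₂=-0.106, ω₂=-0.376
apply F[7]=+10.000 → step 8: x=0.087, v=1.120, θ₁=-0.111, ω₁=-2.334, θ₂=-0.113, ω₂=-0.386
apply F[8]=+3.595 → step 9: x=0.110, v=1.177, θ₁=-0.159, ω₁=-2.526, θ₂=-0.121, ω₂=-0.378
apply F[9]=-10.000 → step 10: x=0.132, v=1.045, θ₁=-0.208, ω₁=-2.322, θ₂=-0.128, ω₂=-0.348
apply F[10]=-10.000 → step 11: x=0.152, v=0.915, θ₁=-0.253, ω₁=-2.155, θ₂=-0.135, ω₂=-0.293
apply F[11]=-10.000 → step 12: x=0.169, v=0.789, θ₁=-0.294, ω₁=-2.026, θ₂=-0.140, ω₂=-0.216
apply F[12]=-10.000 → step 13: x=0.184, v=0.666, θ₁=-0.334, ω₁=-1.931, θ₂=-0.143, ω₂=-0.115
apply F[13]=-10.000 → step 14: x=0.196, v=0.545, θ₁=-0.372, ω₁=-1.869, θ₂=-0.144, ω₂=0.008
apply F[14]=-10.000 → step 15: x=0.205, v=0.426, θ₁=-0.409, ω₁=-1.837, θ₂=-0.143, ω₂=0.154
apply F[15]=-10.000 → step 16: x=0.213, v=0.310, θ₁=-0.446, ω₁=-1.836, θ₂=-0.138, ω₂=0.322
apply F[16]=-10.000 → step 17: x=0.218, v=0.195, θ₁=-0.482, ω₁=-1.863, θ₂=-0.130, ω₂=0.511
apply F[17]=-10.000 → step 18: x=0.221, v=0.082, θ₁=-0.520, ω₁=-1.917, θ₂=-0.118, ω₂=0.721
apply F[18]=-10.000 → step 19: x=0.221, v=-0.031, θ₁=-0.559, ω₁=-1.996, θ₂=-0.101, ω₂=0.950
apply F[19]=-10.000 → step 20: x=0.219, v=-0.143, θ₁=-0.600, ω₁=-2.097, θ₂=-0.079, ω₂=1.197
apply F[20]=-10.000 → step 21: x=0.215, v=-0.254, θ₁=-0.643, ω₁=-2.219, θ₂=-0.053, ω₂=1.458
apply F[21]=-10.000 → step 22: x=0.209, v=-0.367, θ₁=-0.689, ω₁=-2.359, θ₂=-0.021, ω₂=1.729
Max |angle| over trajectory = 0.689 rad = 39.5°.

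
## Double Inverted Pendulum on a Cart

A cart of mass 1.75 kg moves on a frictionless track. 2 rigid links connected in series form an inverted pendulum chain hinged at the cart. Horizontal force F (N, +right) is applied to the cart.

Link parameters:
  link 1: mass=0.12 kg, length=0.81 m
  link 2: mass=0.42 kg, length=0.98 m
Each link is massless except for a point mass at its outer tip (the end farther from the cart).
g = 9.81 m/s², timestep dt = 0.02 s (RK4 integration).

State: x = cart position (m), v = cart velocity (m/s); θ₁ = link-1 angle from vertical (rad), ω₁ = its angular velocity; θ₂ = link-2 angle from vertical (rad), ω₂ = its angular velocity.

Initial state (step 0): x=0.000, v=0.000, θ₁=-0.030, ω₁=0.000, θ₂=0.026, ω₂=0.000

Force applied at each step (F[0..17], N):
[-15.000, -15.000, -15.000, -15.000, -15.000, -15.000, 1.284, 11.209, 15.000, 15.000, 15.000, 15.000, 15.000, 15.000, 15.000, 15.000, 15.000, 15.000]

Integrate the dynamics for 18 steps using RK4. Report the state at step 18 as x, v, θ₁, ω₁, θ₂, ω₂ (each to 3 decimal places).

Answer: x=-0.113, v=0.756, θ₁=0.109, ω₁=-0.416, θ₂=0.054, ω₂=-0.247

Derivation:
apply F[0]=-15.000 → step 1: x=-0.002, v=-0.170, θ₁=-0.028, ω₁=0.154, θ₂=0.027, ω₂=0.051
apply F[1]=-15.000 → step 2: x=-0.007, v=-0.339, θ₁=-0.024, ω₁=0.312, θ₂=0.028, ω₂=0.099
apply F[2]=-15.000 → step 3: x=-0.015, v=-0.510, θ₁=-0.016, ω₁=0.476, θ₂=0.030, ω₂=0.144
apply F[3]=-15.000 → step 4: x=-0.027, v=-0.680, θ₁=-0.005, ω₁=0.649, θ₂=0.034, ω₂=0.181
apply F[4]=-15.000 → step 5: x=-0.042, v=-0.852, θ₁=0.010, ω₁=0.835, θ₂=0.038, ω₂=0.209
apply F[5]=-15.000 → step 6: x=-0.061, v=-1.024, θ₁=0.029, ω₁=1.036, θ₂=0.042, ω₂=0.226
apply F[6]=+1.284 → step 7: x=-0.082, v=-1.012, θ₁=0.049, ω₁=1.026, θ₂=0.047, ω₂=0.231
apply F[7]=+11.209 → step 8: x=-0.101, v=-0.887, θ₁=0.069, ω₁=0.895, θ₂=0.051, ω₂=0.222
apply F[8]=+15.000 → step 9: x=-0.117, v=-0.721, θ₁=0.085, ω₁=0.729, θ₂=0.055, ω₂=0.200
apply F[9]=+15.000 → step 10: x=-0.129, v=-0.555, θ₁=0.098, ω₁=0.577, θ₂=0.059, ω₂=0.168
apply F[10]=+15.000 → step 11: x=-0.139, v=-0.390, θ₁=0.108, ω₁=0.437, θ₂=0.062, ω₂=0.128
apply F[11]=+15.000 → step 12: x=-0.145, v=-0.226, θ₁=0.115, ω₁=0.307, θ₂=0.064, ω₂=0.082
apply F[12]=+15.000 → step 13: x=-0.148, v=-0.062, θ₁=0.120, ω₁=0.183, θ₂=0.065, ω₂=0.030
apply F[13]=+15.000 → step 14: x=-0.148, v=0.102, θ₁=0.123, ω₁=0.063, θ₂=0.065, ω₂=-0.025
apply F[14]=+15.000 → step 15: x=-0.144, v=0.265, θ₁=0.123, ω₁=-0.054, θ₂=0.064, ω₂=-0.081
apply F[15]=+15.000 → step 16: x=-0.137, v=0.428, θ₁=0.121, ω₁=-0.172, θ₂=0.062, ω₂=-0.138
apply F[16]=+15.000 → step 17: x=-0.127, v=0.592, θ₁=0.116, ω₁=-0.291, θ₂=0.059, ω₂=-0.194
apply F[17]=+15.000 → step 18: x=-0.113, v=0.756, θ₁=0.109, ω₁=-0.416, θ₂=0.054, ω₂=-0.247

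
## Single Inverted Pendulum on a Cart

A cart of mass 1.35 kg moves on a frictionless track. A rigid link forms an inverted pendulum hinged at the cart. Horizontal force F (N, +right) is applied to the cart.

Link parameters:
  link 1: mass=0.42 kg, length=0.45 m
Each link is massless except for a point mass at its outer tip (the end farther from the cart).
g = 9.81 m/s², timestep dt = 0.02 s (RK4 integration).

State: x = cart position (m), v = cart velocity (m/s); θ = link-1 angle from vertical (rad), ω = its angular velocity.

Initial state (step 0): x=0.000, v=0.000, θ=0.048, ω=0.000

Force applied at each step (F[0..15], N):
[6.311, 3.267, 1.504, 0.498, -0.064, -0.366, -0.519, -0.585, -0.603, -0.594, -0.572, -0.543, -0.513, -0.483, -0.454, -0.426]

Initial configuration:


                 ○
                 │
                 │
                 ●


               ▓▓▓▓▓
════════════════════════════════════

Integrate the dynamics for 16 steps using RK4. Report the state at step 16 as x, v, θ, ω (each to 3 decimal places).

apply F[0]=+6.311 → step 1: x=0.001, v=0.091, θ=0.046, ω=-0.180
apply F[1]=+3.267 → step 2: x=0.003, v=0.136, θ=0.042, ω=-0.263
apply F[2]=+1.504 → step 3: x=0.006, v=0.156, θ=0.036, ω=-0.290
apply F[3]=+0.498 → step 4: x=0.009, v=0.161, θ=0.030, ω=-0.287
apply F[4]=-0.064 → step 5: x=0.012, v=0.159, θ=0.025, ω=-0.269
apply F[5]=-0.366 → step 6: x=0.016, v=0.152, θ=0.020, ω=-0.244
apply F[6]=-0.519 → step 7: x=0.019, v=0.143, θ=0.015, ω=-0.217
apply F[7]=-0.585 → step 8: x=0.021, v=0.134, θ=0.011, ω=-0.190
apply F[8]=-0.603 → step 9: x=0.024, v=0.124, θ=0.008, ω=-0.165
apply F[9]=-0.594 → step 10: x=0.026, v=0.115, θ=0.004, ω=-0.142
apply F[10]=-0.572 → step 11: x=0.029, v=0.107, θ=0.002, ω=-0.122
apply F[11]=-0.543 → step 12: x=0.031, v=0.098, θ=-0.000, ω=-0.103
apply F[12]=-0.513 → step 13: x=0.032, v=0.091, θ=-0.002, ω=-0.087
apply F[13]=-0.483 → step 14: x=0.034, v=0.084, θ=-0.004, ω=-0.073
apply F[14]=-0.454 → step 15: x=0.036, v=0.078, θ=-0.005, ω=-0.061
apply F[15]=-0.426 → step 16: x=0.037, v=0.072, θ=-0.006, ω=-0.050

Answer: x=0.037, v=0.072, θ=-0.006, ω=-0.050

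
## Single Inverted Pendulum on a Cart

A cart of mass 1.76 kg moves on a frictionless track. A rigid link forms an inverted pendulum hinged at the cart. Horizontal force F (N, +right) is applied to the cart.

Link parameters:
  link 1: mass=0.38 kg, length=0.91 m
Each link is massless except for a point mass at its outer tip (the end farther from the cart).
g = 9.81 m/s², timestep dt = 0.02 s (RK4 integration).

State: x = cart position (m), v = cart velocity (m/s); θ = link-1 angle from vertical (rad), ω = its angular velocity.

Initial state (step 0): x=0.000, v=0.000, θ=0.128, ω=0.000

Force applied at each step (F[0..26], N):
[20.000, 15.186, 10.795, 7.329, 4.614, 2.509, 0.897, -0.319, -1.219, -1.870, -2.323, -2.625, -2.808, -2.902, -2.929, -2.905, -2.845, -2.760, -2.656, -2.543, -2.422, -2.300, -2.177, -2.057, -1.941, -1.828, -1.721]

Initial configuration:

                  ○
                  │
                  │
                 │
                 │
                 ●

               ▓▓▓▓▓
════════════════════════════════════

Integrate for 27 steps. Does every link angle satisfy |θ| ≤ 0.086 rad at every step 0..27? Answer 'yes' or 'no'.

Answer: no

Derivation:
apply F[0]=+20.000 → step 1: x=0.002, v=0.221, θ=0.126, ω=-0.214
apply F[1]=+15.186 → step 2: x=0.008, v=0.388, θ=0.120, ω=-0.369
apply F[2]=+10.795 → step 3: x=0.017, v=0.506, θ=0.112, ω=-0.473
apply F[3]=+7.329 → step 4: x=0.028, v=0.584, θ=0.102, ω=-0.536
apply F[4]=+4.614 → step 5: x=0.040, v=0.633, θ=0.091, ω=-0.568
apply F[5]=+2.509 → step 6: x=0.053, v=0.658, θ=0.079, ω=-0.577
apply F[6]=+0.897 → step 7: x=0.066, v=0.665, θ=0.068, ω=-0.569
apply F[7]=-0.319 → step 8: x=0.080, v=0.659, θ=0.056, ω=-0.549
apply F[8]=-1.219 → step 9: x=0.093, v=0.643, θ=0.046, ω=-0.520
apply F[9]=-1.870 → step 10: x=0.105, v=0.620, θ=0.036, ω=-0.487
apply F[10]=-2.323 → step 11: x=0.117, v=0.592, θ=0.026, ω=-0.449
apply F[11]=-2.625 → step 12: x=0.129, v=0.561, θ=0.018, ω=-0.411
apply F[12]=-2.808 → step 13: x=0.140, v=0.529, θ=0.010, ω=-0.372
apply F[13]=-2.902 → step 14: x=0.150, v=0.496, θ=0.003, ω=-0.334
apply F[14]=-2.929 → step 15: x=0.160, v=0.462, θ=-0.003, ω=-0.298
apply F[15]=-2.905 → step 16: x=0.169, v=0.430, θ=-0.009, ω=-0.263
apply F[16]=-2.845 → step 17: x=0.177, v=0.398, θ=-0.014, ω=-0.231
apply F[17]=-2.760 → step 18: x=0.185, v=0.367, θ=-0.018, ω=-0.201
apply F[18]=-2.656 → step 19: x=0.192, v=0.338, θ=-0.022, ω=-0.173
apply F[19]=-2.543 → step 20: x=0.198, v=0.310, θ=-0.025, ω=-0.147
apply F[20]=-2.422 → step 21: x=0.204, v=0.284, θ=-0.028, ω=-0.124
apply F[21]=-2.300 → step 22: x=0.209, v=0.259, θ=-0.030, ω=-0.103
apply F[22]=-2.177 → step 23: x=0.214, v=0.235, θ=-0.032, ω=-0.084
apply F[23]=-2.057 → step 24: x=0.219, v=0.213, θ=-0.034, ω=-0.067
apply F[24]=-1.941 → step 25: x=0.223, v=0.193, θ=-0.035, ω=-0.052
apply F[25]=-1.828 → step 26: x=0.227, v=0.173, θ=-0.036, ω=-0.038
apply F[26]=-1.721 → step 27: x=0.230, v=0.155, θ=-0.036, ω=-0.026
Max |angle| over trajectory = 0.128 rad; bound = 0.086 → exceeded.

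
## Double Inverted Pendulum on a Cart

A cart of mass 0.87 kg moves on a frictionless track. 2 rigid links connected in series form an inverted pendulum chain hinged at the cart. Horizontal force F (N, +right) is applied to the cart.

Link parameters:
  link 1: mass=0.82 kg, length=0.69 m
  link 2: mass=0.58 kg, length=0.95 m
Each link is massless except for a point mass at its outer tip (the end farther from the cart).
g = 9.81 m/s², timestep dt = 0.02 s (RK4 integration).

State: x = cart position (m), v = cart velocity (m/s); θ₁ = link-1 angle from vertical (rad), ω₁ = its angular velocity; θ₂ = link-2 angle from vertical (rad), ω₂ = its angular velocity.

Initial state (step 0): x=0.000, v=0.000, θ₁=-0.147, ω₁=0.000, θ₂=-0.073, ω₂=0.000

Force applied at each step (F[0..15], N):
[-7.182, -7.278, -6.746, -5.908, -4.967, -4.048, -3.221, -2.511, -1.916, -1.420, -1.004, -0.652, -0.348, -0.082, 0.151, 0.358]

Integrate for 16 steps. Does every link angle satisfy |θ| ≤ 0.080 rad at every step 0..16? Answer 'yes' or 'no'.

Answer: no

Derivation:
apply F[0]=-7.182 → step 1: x=-0.001, v=-0.116, θ₁=-0.146, ω₁=0.109, θ₂=-0.073, ω₂=0.028
apply F[1]=-7.278 → step 2: x=-0.005, v=-0.234, θ₁=-0.143, ω₁=0.222, θ₂=-0.072, ω₂=0.055
apply F[2]=-6.746 → step 3: x=-0.010, v=-0.343, θ₁=-0.137, ω₁=0.324, θ₂=-0.071, ω₂=0.081
apply F[3]=-5.908 → step 4: x=-0.018, v=-0.435, θ₁=-0.130, ω₁=0.404, θ₂=-0.069, ω₂=0.104
apply F[4]=-4.967 → step 5: x=-0.028, v=-0.508, θ₁=-0.121, ω₁=0.463, θ₂=-0.066, ω₂=0.125
apply F[5]=-4.048 → step 6: x=-0.038, v=-0.565, θ₁=-0.112, ω₁=0.500, θ₂=-0.064, ω₂=0.143
apply F[6]=-3.221 → step 7: x=-0.050, v=-0.605, θ₁=-0.101, ω₁=0.520, θ₂=-0.061, ω₂=0.159
apply F[7]=-2.511 → step 8: x=-0.062, v=-0.633, θ₁=-0.091, ω₁=0.525, θ₂=-0.057, ω₂=0.172
apply F[8]=-1.916 → step 9: x=-0.075, v=-0.650, θ₁=-0.081, ω₁=0.520, θ₂=-0.054, ω₂=0.182
apply F[9]=-1.420 → step 10: x=-0.088, v=-0.660, θ₁=-0.070, ω₁=0.507, θ₂=-0.050, ω₂=0.190
apply F[10]=-1.004 → step 11: x=-0.102, v=-0.663, θ₁=-0.060, ω₁=0.490, θ₂=-0.046, ω₂=0.196
apply F[11]=-0.652 → step 12: x=-0.115, v=-0.660, θ₁=-0.051, ω₁=0.468, θ₂=-0.042, ω₂=0.200
apply F[12]=-0.348 → step 13: x=-0.128, v=-0.654, θ₁=-0.042, ω₁=0.445, θ₂=-0.038, ω₂=0.202
apply F[13]=-0.082 → step 14: x=-0.141, v=-0.644, θ₁=-0.033, ω₁=0.420, θ₂=-0.034, ω₂=0.203
apply F[14]=+0.151 → step 15: x=-0.154, v=-0.632, θ₁=-0.025, ω₁=0.394, θ₂=-0.030, ω₂=0.202
apply F[15]=+0.358 → step 16: x=-0.166, v=-0.617, θ₁=-0.017, ω₁=0.368, θ₂=-0.026, ω₂=0.199
Max |angle| over trajectory = 0.147 rad; bound = 0.080 → exceeded.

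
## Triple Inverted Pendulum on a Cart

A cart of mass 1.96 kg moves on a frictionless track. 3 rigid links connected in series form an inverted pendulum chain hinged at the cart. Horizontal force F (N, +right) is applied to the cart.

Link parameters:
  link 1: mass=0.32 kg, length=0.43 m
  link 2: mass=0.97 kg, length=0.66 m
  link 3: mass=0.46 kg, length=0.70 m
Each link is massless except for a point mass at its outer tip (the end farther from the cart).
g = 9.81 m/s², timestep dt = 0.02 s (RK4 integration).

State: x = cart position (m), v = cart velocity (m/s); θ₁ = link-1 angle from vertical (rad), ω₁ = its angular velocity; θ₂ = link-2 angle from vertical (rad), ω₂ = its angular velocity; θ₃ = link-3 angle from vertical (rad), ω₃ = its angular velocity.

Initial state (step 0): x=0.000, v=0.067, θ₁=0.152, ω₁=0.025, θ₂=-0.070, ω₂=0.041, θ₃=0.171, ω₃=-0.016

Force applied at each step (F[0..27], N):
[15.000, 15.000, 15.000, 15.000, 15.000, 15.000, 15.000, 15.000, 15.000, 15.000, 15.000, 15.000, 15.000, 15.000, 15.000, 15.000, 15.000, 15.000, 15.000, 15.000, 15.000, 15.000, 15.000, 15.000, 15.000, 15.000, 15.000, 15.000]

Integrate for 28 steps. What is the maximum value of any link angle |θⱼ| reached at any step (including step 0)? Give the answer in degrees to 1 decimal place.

apply F[0]=+15.000 → step 1: x=0.003, v=0.197, θ₁=0.154, ω₁=0.180, θ₂=-0.073, ω₂=-0.303, θ₃=0.172, ω₃=0.068
apply F[1]=+15.000 → step 2: x=0.008, v=0.327, θ₁=0.159, ω₁=0.341, θ₂=-0.082, ω₂=-0.650, θ₃=0.174, ω₃=0.152
apply F[2]=+15.000 → step 3: x=0.016, v=0.457, θ₁=0.168, ω₁=0.506, θ₂=-0.099, ω₂=-1.005, θ₃=0.178, ω₃=0.235
apply F[3]=+15.000 → step 4: x=0.026, v=0.588, θ₁=0.180, ω₁=0.673, θ₂=-0.122, ω₂=-1.363, θ₃=0.183, ω₃=0.315
apply F[4]=+15.000 → step 5: x=0.039, v=0.720, θ₁=0.195, ω₁=0.828, θ₂=-0.153, ω₂=-1.720, θ₃=0.190, ω₃=0.391
apply F[5]=+15.000 → step 6: x=0.055, v=0.854, θ₁=0.212, ω₁=0.957, θ₂=-0.191, ω₂=-2.066, θ₃=0.199, ω₃=0.458
apply F[6]=+15.000 → step 7: x=0.073, v=0.989, θ₁=0.233, ω₁=1.045, θ₂=-0.236, ω₂=-2.393, θ₃=0.208, ω₃=0.516
apply F[7]=+15.000 → step 8: x=0.095, v=1.127, θ₁=0.254, ω₁=1.079, θ₂=-0.287, ω₂=-2.696, θ₃=0.219, ω₃=0.561
apply F[8]=+15.000 → step 9: x=0.118, v=1.266, θ₁=0.275, ω₁=1.055, θ₂=-0.343, ω₂=-2.975, θ₃=0.231, ω₃=0.593
apply F[9]=+15.000 → step 10: x=0.145, v=1.406, θ₁=0.296, ω₁=0.969, θ₂=-0.406, ω₂=-3.234, θ₃=0.243, ω₃=0.612
apply F[10]=+15.000 → step 11: x=0.175, v=1.548, θ₁=0.314, ω₁=0.822, θ₂=-0.473, ω₂=-3.477, θ₃=0.255, ω₃=0.617
apply F[11]=+15.000 → step 12: x=0.207, v=1.690, θ₁=0.328, ω₁=0.613, θ₂=-0.545, ω₂=-3.709, θ₃=0.267, ω₃=0.610
apply F[12]=+15.000 → step 13: x=0.242, v=1.832, θ₁=0.338, ω₁=0.340, θ₂=-0.621, ω₂=-3.936, θ₃=0.279, ω₃=0.589
apply F[13]=+15.000 → step 14: x=0.280, v=1.975, θ₁=0.341, ω₁=-0.001, θ₂=-0.702, ω₂=-4.161, θ₃=0.291, ω₃=0.554
apply F[14]=+15.000 → step 15: x=0.321, v=2.119, θ₁=0.337, ω₁=-0.415, θ₂=-0.787, ω₂=-4.385, θ₃=0.301, ω₃=0.504
apply F[15]=+15.000 → step 16: x=0.365, v=2.263, θ₁=0.324, ω₁=-0.911, θ₂=-0.877, ω₂=-4.608, θ₃=0.311, ω₃=0.438
apply F[16]=+15.000 → step 17: x=0.412, v=2.408, θ₁=0.300, ω₁=-1.495, θ₂=-0.972, ω₂=-4.826, θ₃=0.319, ω₃=0.356
apply F[17]=+15.000 → step 18: x=0.461, v=2.555, θ₁=0.264, ω₁=-2.173, θ₂=-1.070, ω₂=-5.028, θ₃=0.325, ω₃=0.258
apply F[18]=+15.000 → step 19: x=0.514, v=2.703, θ₁=0.213, ω₁=-2.949, θ₂=-1.173, ω₂=-5.199, θ₃=0.329, ω₃=0.146
apply F[19]=+15.000 → step 20: x=0.570, v=2.854, θ₁=0.145, ω₁=-3.821, θ₂=-1.278, ω₂=-5.315, θ₃=0.331, ω₃=0.021
apply F[20]=+15.000 → step 21: x=0.628, v=3.007, θ₁=0.059, ω₁=-4.775, θ₂=-1.385, ω₂=-5.340, θ₃=0.330, ω₃=-0.111
apply F[21]=+15.000 → step 22: x=0.690, v=3.160, θ₁=-0.046, ω₁=-5.789, θ₂=-1.491, ω₂=-5.230, θ₃=0.326, ω₃=-0.244
apply F[22]=+15.000 → step 23: x=0.755, v=3.309, θ₁=-0.172, ω₁=-6.830, θ₂=-1.593, ω₂=-4.938, θ₃=0.320, ω₃=-0.371
apply F[23]=+15.000 → step 24: x=0.822, v=3.448, θ₁=-0.319, ω₁=-7.870, θ₂=-1.687, ω₂=-4.422, θ₃=0.312, ω₃=-0.488
apply F[24]=+15.000 → step 25: x=0.892, v=3.566, θ₁=-0.487, ω₁=-8.902, θ₂=-1.768, ω₂=-3.651, θ₃=0.301, ω₃=-0.600
apply F[25]=+15.000 → step 26: x=0.965, v=3.652, θ₁=-0.676, ω₁=-9.972, θ₂=-1.831, ω₂=-2.602, θ₃=0.288, ω₃=-0.722
apply F[26]=+15.000 → step 27: x=1.038, v=3.683, θ₁=-0.887, ω₁=-11.218, θ₂=-1.870, ω₂=-1.236, θ₃=0.272, ω₃=-0.893
apply F[27]=+15.000 → step 28: x=1.111, v=3.614, θ₁=-1.128, ω₁=-12.932, θ₂=-1.877, ω₂=0.553, θ₃=0.251, ω₃=-1.213
Max |angle| over trajectory = 1.877 rad = 107.6°.

Answer: 107.6°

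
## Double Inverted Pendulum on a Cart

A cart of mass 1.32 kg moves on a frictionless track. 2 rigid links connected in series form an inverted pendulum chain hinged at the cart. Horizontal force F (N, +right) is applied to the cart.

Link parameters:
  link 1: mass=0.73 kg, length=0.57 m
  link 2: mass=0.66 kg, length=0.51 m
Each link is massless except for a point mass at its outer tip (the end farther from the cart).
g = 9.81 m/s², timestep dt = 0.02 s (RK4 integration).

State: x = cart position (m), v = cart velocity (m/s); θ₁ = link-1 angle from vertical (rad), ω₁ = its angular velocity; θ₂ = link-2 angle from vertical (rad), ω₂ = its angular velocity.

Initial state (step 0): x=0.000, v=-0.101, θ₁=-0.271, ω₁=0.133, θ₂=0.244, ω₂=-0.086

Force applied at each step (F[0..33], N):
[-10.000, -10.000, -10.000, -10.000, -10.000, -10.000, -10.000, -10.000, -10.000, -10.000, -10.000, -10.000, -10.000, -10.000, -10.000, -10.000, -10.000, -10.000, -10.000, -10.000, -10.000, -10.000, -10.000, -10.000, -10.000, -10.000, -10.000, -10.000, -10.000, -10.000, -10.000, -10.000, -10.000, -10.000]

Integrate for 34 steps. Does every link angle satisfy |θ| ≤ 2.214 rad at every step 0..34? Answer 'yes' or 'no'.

Answer: no

Derivation:
apply F[0]=-10.000 → step 1: x=-0.003, v=-0.203, θ₁=-0.269, ω₁=0.093, θ₂=0.246, ω₂=0.239
apply F[1]=-10.000 → step 2: x=-0.008, v=-0.305, θ₁=-0.267, ω₁=0.055, θ₂=0.254, ω₂=0.565
apply F[2]=-10.000 → step 3: x=-0.015, v=-0.408, θ₁=-0.267, ω₁=0.021, θ₂=0.268, ω₂=0.892
apply F[3]=-10.000 → step 4: x=-0.024, v=-0.512, θ₁=-0.266, ω₁=-0.008, θ₂=0.289, ω₂=1.223
apply F[4]=-10.000 → step 5: x=-0.036, v=-0.618, θ₁=-0.267, ω₁=-0.030, θ₂=0.317, ω₂=1.556
apply F[5]=-10.000 → step 6: x=-0.049, v=-0.725, θ₁=-0.268, ω₁=-0.043, θ₂=0.352, ω₂=1.892
apply F[6]=-10.000 → step 7: x=-0.065, v=-0.834, θ₁=-0.268, ω₁=-0.044, θ₂=0.393, ω₂=2.232
apply F[7]=-10.000 → step 8: x=-0.083, v=-0.945, θ₁=-0.269, ω₁=-0.029, θ₂=0.441, ω₂=2.574
apply F[8]=-10.000 → step 9: x=-0.103, v=-1.058, θ₁=-0.269, ω₁=0.006, θ₂=0.496, ω₂=2.916
apply F[9]=-10.000 → step 10: x=-0.125, v=-1.174, θ₁=-0.269, ω₁=0.066, θ₂=0.557, ω₂=3.258
apply F[10]=-10.000 → step 11: x=-0.150, v=-1.292, θ₁=-0.267, ω₁=0.156, θ₂=0.626, ω₂=3.599
apply F[11]=-10.000 → step 12: x=-0.177, v=-1.412, θ₁=-0.262, ω₁=0.280, θ₂=0.701, ω₂=3.938
apply F[12]=-10.000 → step 13: x=-0.206, v=-1.535, θ₁=-0.255, ω₁=0.443, θ₂=0.784, ω₂=4.274
apply F[13]=-10.000 → step 14: x=-0.238, v=-1.660, θ₁=-0.244, ω₁=0.652, θ₂=0.872, ω₂=4.607
apply F[14]=-10.000 → step 15: x=-0.272, v=-1.788, θ₁=-0.229, ω₁=0.909, θ₂=0.968, ω₂=4.937
apply F[15]=-10.000 → step 16: x=-0.310, v=-1.918, θ₁=-0.208, ω₁=1.222, θ₂=1.070, ω₂=5.260
apply F[16]=-10.000 → step 17: x=-0.349, v=-2.052, θ₁=-0.179, ω₁=1.594, θ₂=1.178, ω₂=5.574
apply F[17]=-10.000 → step 18: x=-0.392, v=-2.190, θ₁=-0.143, ω₁=2.030, θ₂=1.293, ω₂=5.870
apply F[18]=-10.000 → step 19: x=-0.437, v=-2.332, θ₁=-0.098, ω₁=2.530, θ₂=1.413, ω₂=6.136
apply F[19]=-10.000 → step 20: x=-0.485, v=-2.479, θ₁=-0.042, ω₁=3.092, θ₂=1.538, ω₂=6.355
apply F[20]=-10.000 → step 21: x=-0.536, v=-2.630, θ₁=0.026, ω₁=3.708, θ₂=1.666, ω₂=6.499
apply F[21]=-10.000 → step 22: x=-0.590, v=-2.782, θ₁=0.107, ω₁=4.358, θ₂=1.797, ω₂=6.538
apply F[22]=-10.000 → step 23: x=-0.647, v=-2.929, θ₁=0.201, ω₁=5.015, θ₂=1.927, ω₂=6.438
apply F[23]=-10.000 → step 24: x=-0.707, v=-3.061, θ₁=0.307, ω₁=5.641, θ₂=2.053, ω₂=6.173
apply F[24]=-10.000 → step 25: x=-0.770, v=-3.167, θ₁=0.426, ω₁=6.202, θ₂=2.173, ω₂=5.733
apply F[25]=-10.000 → step 26: x=-0.834, v=-3.237, θ₁=0.555, ω₁=6.678, θ₂=2.282, ω₂=5.126
apply F[26]=-10.000 → step 27: x=-0.899, v=-3.264, θ₁=0.692, ω₁=7.066, θ₂=2.377, ω₂=4.380
apply F[27]=-10.000 → step 28: x=-0.964, v=-3.248, θ₁=0.837, ω₁=7.387, θ₂=2.456, ω₂=3.524
apply F[28]=-10.000 → step 29: x=-1.028, v=-3.190, θ₁=0.988, ω₁=7.676, θ₂=2.517, ω₂=2.583
apply F[29]=-10.000 → step 30: x=-1.091, v=-3.090, θ₁=1.144, ω₁=7.972, θ₂=2.559, ω₂=1.570
apply F[30]=-10.000 → step 31: x=-1.152, v=-2.946, θ₁=1.307, ω₁=8.323, θ₂=2.580, ω₂=0.484
apply F[31]=-10.000 → step 32: x=-1.209, v=-2.747, θ₁=1.478, ω₁=8.787, θ₂=2.578, ω₂=-0.687
apply F[32]=-10.000 → step 33: x=-1.261, v=-2.468, θ₁=1.660, ω₁=9.439, θ₂=2.551, ω₂=-1.966
apply F[33]=-10.000 → step 34: x=-1.307, v=-2.060, θ₁=1.857, ω₁=10.380, θ₂=2.498, ω₂=-3.361
Max |angle| over trajectory = 2.580 rad; bound = 2.214 → exceeded.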